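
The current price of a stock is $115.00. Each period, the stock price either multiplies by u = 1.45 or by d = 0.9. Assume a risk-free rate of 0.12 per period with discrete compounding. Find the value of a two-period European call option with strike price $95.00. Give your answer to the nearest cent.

$39.80

Risk-neutral probability p = (1 + 0.12 − 0.9)/(1.45 − 0.9) = 0.2200/0.5500 = 0.4000
Terminal stock prices: S_uu = 241.8, S_ud = 150.1, S_dd = 93.15
Terminal payoffs (S − K): max(146.8, 0) = 146.8, max(55.08, 0) = 55.08, max(-1.85, 0) = 0
Node u (S = 166.8): V_u = 1/1.12·[0.4000·146.7875 + 0.6000·55.0750] = 81.9286
Node d (S = 103.5): V_d = 1/1.12·[0.4000·55.0750 + 0.6000·0.0000] = 19.6696
Node 0 (S = 115): V_0 = 1/1.12·[0.4000·81.9286 + 0.6000·19.6696] = 39.7975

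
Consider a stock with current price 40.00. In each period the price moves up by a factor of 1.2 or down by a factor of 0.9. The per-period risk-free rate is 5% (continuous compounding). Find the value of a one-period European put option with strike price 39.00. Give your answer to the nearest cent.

1.41

Risk-neutral probability p = (e^0.05 − 0.9)/(1.2 − 0.9) = 0.1513/0.3000 = 0.5042
Terminal stock prices: S_u = 48, S_d = 36
Terminal payoffs (K − S): max(-9, 0) = 0, max(3, 0) = 3
Node 0 (S = 40): V_0 = e^(−0.05)·[0.5042·0.0000 + 0.4958·3.0000] = 1.4148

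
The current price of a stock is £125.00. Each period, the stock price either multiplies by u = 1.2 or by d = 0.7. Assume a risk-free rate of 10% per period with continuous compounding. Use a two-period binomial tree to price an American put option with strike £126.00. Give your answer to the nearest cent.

Risk-neutral probability p = (e^0.1 − 0.7)/(1.2 − 0.7) = 0.4052/0.5000 = 0.8103
Terminal stock prices: S_uu = 180, S_ud = 105, S_dd = 61.25
Terminal payoffs (K − S): max(-54, 0) = 0, max(21, 0) = 21, max(64.75, 0) = 64.75
Node u (S = 150): continuation = e^(−0.1)·[0.8103·0.0000 + 0.1897·21.0000] = 3.6038; exercise value = 0.0000 ≤ continuation, so V_u = 3.6038
Node d (S = 87.5): continuation = e^(−0.1)·[0.8103·21.0000 + 0.1897·64.7500] = 26.5095; exercise value = 38.5000 > continuation, so V_d = 38.5000 (exercise)
Node 0 (S = 125): continuation = e^(−0.1)·[0.8103·3.6038 + 0.1897·38.5000] = 9.2494; exercise value = 1.0000 ≤ continuation, so V_0 = 9.2494

£9.25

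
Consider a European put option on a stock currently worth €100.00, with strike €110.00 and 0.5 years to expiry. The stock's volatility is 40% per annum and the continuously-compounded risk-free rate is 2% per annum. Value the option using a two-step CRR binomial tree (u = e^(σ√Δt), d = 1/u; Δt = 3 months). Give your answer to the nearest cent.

€17.21

CRR parameters: u = e^(σ√Δt) = e^(0.4·√0.25) = 1.2214, d = 1/u = 0.8187
Per-period rate: rΔt = 0.02·0.25 = 0.005, so R = e^0.005 = 1.0050
Risk-neutral probability p = (e^0.005 − 0.8187)/(1.2214 − 0.8187) = 0.1863/0.4027 = 0.4626
Terminal stock prices: S_uu = 149.2, S_ud = 100, S_dd = 67.03
Terminal payoffs (K − S): max(-39.18, 0) = 0, max(10, 0) = 10, max(42.97, 0) = 42.97
Node u (S = 122.1): V_u = e^(−0.005)·[0.4626·0.0000 + 0.5374·10.0000] = 5.3471
Node d (S = 81.87): V_d = e^(−0.005)·[0.4626·10.0000 + 0.5374·42.9680] = 27.5783
Node 0 (S = 100): V_0 = e^(−0.005)·[0.4626·5.3471 + 0.5374·27.5783] = 17.2076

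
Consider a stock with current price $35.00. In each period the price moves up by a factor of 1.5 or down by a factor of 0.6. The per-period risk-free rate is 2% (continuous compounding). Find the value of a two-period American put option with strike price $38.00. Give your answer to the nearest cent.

Risk-neutral probability p = (e^0.02 − 0.6)/(1.5 − 0.6) = 0.4202/0.9000 = 0.4669
Terminal stock prices: S_uu = 78.75, S_ud = 31.5, S_dd = 12.6
Terminal payoffs (K − S): max(-40.75, 0) = 0, max(6.5, 0) = 6.5, max(25.4, 0) = 25.4
Node u (S = 52.5): continuation = e^(−0.02)·[0.4669·0.0000 + 0.5331·6.5000] = 3.3966; exercise value = 0.0000 ≤ continuation, so V_u = 3.3966
Node d (S = 21): continuation = e^(−0.02)·[0.4669·6.5000 + 0.5331·25.4000] = 16.2475; exercise value = 17.0000 > continuation, so V_d = 17.0000 (exercise)
Node 0 (S = 35): continuation = e^(−0.02)·[0.4669·3.3966 + 0.5331·17.0000] = 10.4378; exercise value = 3.0000 ≤ continuation, so V_0 = 10.4378

$10.44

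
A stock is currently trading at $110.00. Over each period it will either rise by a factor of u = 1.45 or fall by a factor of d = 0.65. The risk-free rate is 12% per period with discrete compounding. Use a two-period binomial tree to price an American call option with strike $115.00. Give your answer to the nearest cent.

Risk-neutral probability p = (1 + 0.12 − 0.65)/(1.45 − 0.65) = 0.4700/0.8000 = 0.5875
Terminal stock prices: S_uu = 231.3, S_ud = 103.7, S_dd = 46.48
Terminal payoffs (S − K): max(116.3, 0) = 116.3, max(-11.33, 0) = 0, max(-68.53, 0) = 0
Node u (S = 159.5): continuation = 1/1.12·[0.5875·116.2750 + 0.4125·0.0000] = 60.9925; exercise value = 44.5000 ≤ continuation, so V_u = 60.9925
Node d (S = 71.5): continuation = 1/1.12·[0.5875·0.0000 + 0.4125·0.0000] = 0.0000; exercise value = 0.0000 ≤ continuation, so V_d = 0.0000
Node 0 (S = 110): continuation = 1/1.12·[0.5875·60.9925 + 0.4125·0.0000] = 31.9938; exercise value = 0.0000 ≤ continuation, so V_0 = 31.9938

$31.99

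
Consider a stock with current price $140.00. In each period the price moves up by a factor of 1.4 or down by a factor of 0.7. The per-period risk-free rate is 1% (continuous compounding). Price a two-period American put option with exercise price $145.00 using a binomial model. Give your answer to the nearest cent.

$27.81

Risk-neutral probability p = (e^0.01 − 0.7)/(1.4 − 0.7) = 0.3101/0.7000 = 0.4429
Terminal stock prices: S_uu = 274.4, S_ud = 137.2, S_dd = 68.6
Terminal payoffs (K − S): max(-129.4, 0) = 0, max(7.8, 0) = 7.8, max(76.4, 0) = 76.4
Node u (S = 196): continuation = e^(−0.01)·[0.4429·0.0000 + 0.5571·7.8000] = 4.3019; exercise value = 0.0000 ≤ continuation, so V_u = 4.3019
Node d (S = 98): continuation = e^(−0.01)·[0.4429·7.8000 + 0.5571·76.4000] = 45.5572; exercise value = 47.0000 > continuation, so V_d = 47.0000 (exercise)
Node 0 (S = 140): continuation = e^(−0.01)·[0.4429·4.3019 + 0.5571·47.0000] = 27.8083; exercise value = 5.0000 ≤ continuation, so V_0 = 27.8083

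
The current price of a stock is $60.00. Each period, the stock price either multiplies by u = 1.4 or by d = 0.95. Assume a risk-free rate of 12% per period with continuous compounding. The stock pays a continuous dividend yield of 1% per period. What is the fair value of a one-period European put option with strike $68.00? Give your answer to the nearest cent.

$6.15

Per-period risk-free factor R = e^0.12 = 1.1275; dividend-adjusted growth = e^(0.12−0.01) = 1.1163.
Risk-neutral probability p = (1.1163 − 0.95)/(1.4 − 0.95) = 0.1663/0.4500 = 0.3695
Terminal stock prices: S_u = 84, S_d = 57
Terminal payoffs (K − S): max(-16, 0) = 0, max(11, 0) = 11
Node 0 (S = 60): V_0 = e^(−0.12)·[0.3695·0.0000 + 0.6305·11.0000] = 6.1512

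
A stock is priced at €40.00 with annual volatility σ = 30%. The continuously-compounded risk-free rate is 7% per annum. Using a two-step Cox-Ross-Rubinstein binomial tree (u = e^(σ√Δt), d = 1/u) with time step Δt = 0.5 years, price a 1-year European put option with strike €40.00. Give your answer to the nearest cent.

€2.84

CRR parameters: u = e^(σ√Δt) = e^(0.3·√0.5) = 1.2363, d = 1/u = 0.8089
Per-period rate: rΔt = 0.07·0.5 = 0.035, so R = e^0.035 = 1.0356
Risk-neutral probability p = (e^0.035 − 0.8089)/(1.2363 − 0.8089) = 0.2268/0.4275 = 0.5305
Terminal stock prices: S_uu = 61.14, S_ud = 40, S_dd = 26.17
Terminal payoffs (K − S): max(-21.14, 0) = 0, max(0, 0) = 0, max(13.83, 0) = 13.83
Node u (S = 49.45): V_u = e^(−0.035)·[0.5305·0.0000 + 0.4695·0.0000] = 0.0000
Node d (S = 32.35): V_d = e^(−0.035)·[0.5305·0.0000 + 0.4695·13.8300] = 6.2699
Node 0 (S = 40): V_0 = e^(−0.035)·[0.5305·0.0000 + 0.4695·6.2699] = 2.8425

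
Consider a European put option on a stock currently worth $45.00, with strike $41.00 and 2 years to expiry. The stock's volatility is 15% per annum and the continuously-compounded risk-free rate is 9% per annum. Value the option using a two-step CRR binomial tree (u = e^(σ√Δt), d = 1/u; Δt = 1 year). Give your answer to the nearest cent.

CRR parameters: u = e^(σ√Δt) = e^(0.15·√1) = 1.1618, d = 1/u = 0.8607
Per-period rate: rΔt = 0.09·1 = 0.09, so R = e^0.09 = 1.0942
Risk-neutral probability p = (e^0.09 − 0.8607)/(1.1618 − 0.8607) = 0.2335/0.3011 = 0.7753
Terminal stock prices: S_uu = 60.74, S_ud = 45, S_dd = 33.34
Terminal payoffs (K − S): max(-19.74, 0) = 0, max(-4, 0) = 0, max(7.663, 0) = 7.663
Node u (S = 52.28): V_u = e^(−0.09)·[0.7753·0.0000 + 0.2247·0.0000] = 0.0000
Node d (S = 38.73): V_d = e^(−0.09)·[0.7753·0.0000 + 0.2247·7.6632] = 1.5736
Node 0 (S = 45): V_0 = e^(−0.09)·[0.7753·0.0000 + 0.2247·1.5736] = 0.3231

$0.32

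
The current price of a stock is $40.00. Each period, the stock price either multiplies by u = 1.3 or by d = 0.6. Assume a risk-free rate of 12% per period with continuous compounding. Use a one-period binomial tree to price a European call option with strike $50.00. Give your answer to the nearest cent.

Risk-neutral probability p = (e^0.12 − 0.6)/(1.3 − 0.6) = 0.5275/0.7000 = 0.7536
Terminal stock prices: S_u = 52, S_d = 24
Terminal payoffs (S − K): max(2, 0) = 2, max(-26, 0) = 0
Node 0 (S = 40): V_0 = e^(−0.12)·[0.7536·2.0000 + 0.2464·0.0000] = 1.3367

$1.34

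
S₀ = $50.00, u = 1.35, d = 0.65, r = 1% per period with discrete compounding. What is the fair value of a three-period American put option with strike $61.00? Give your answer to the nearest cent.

Risk-neutral probability p = (1 + 0.01 − 0.65)/(1.35 − 0.65) = 0.3600/0.7000 = 0.5143
Terminal stock prices: S_uuu = 123, S_uud = 59.23, S_udd = 28.52, S_ddd = 13.73
Terminal payoffs (K − S): max(-62.02, 0) = 0, max(1.769, 0) = 1.769, max(32.48, 0) = 32.48, max(47.27, 0) = 47.27
Node uu (S = 91.13): continuation = 1/1.01·[0.5143·0.0000 + 0.4857·1.7687] = 0.8506; exercise value = 0.0000 ≤ continuation, so V_uu = 0.8506
Node ud (S = 43.88): continuation = 1/1.01·[0.5143·1.7687 + 0.4857·32.4812] = 16.5210; exercise value = 17.1250 > continuation, so V_ud = 17.1250 (exercise)
Node dd (S = 21.13): continuation = 1/1.01·[0.5143·32.4812 + 0.4857·47.2687] = 39.2710; exercise value = 39.8750 > continuation, so V_dd = 39.8750 (exercise)
Node u (S = 67.5): continuation = 1/1.01·[0.5143·0.8506 + 0.4857·17.1250] = 8.6686; exercise value = 0.0000 ≤ continuation, so V_u = 8.6686
Node d (S = 32.5): continuation = 1/1.01·[0.5143·17.1250 + 0.4857·39.8750] = 27.8960; exercise value = 28.5000 > continuation, so V_d = 28.5000 (exercise)
Node 0 (S = 50): continuation = 1/1.01·[0.5143·8.6686 + 0.4857·28.5000] = 18.1198; exercise value = 11.0000 ≤ continuation, so V_0 = 18.1198

$18.12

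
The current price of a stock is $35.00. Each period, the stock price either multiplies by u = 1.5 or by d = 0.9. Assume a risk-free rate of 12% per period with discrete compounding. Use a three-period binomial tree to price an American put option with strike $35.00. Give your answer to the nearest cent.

$2.13

Risk-neutral probability p = (1 + 0.12 − 0.9)/(1.5 − 0.9) = 0.2200/0.6000 = 0.3667
Terminal stock prices: S_uuu = 118.1, S_uud = 70.88, S_udd = 42.53, S_ddd = 25.52
Terminal payoffs (K − S): max(-83.12, 0) = 0, max(-35.88, 0) = 0, max(-7.525, 0) = 0, max(9.485, 0) = 9.485
Node uu (S = 78.75): continuation = 1/1.12·[0.3667·0.0000 + 0.6333·0.0000] = 0.0000; exercise value = 0.0000 ≤ continuation, so V_uu = 0.0000
Node ud (S = 47.25): continuation = 1/1.12·[0.3667·0.0000 + 0.6333·0.0000] = 0.0000; exercise value = 0.0000 ≤ continuation, so V_ud = 0.0000
Node dd (S = 28.35): continuation = 1/1.12·[0.3667·0.0000 + 0.6333·9.4850] = 5.3635; exercise value = 6.6500 > continuation, so V_dd = 6.6500 (exercise)
Node u (S = 52.5): continuation = 1/1.12·[0.3667·0.0000 + 0.6333·0.0000] = 0.0000; exercise value = 0.0000 ≤ continuation, so V_u = 0.0000
Node d (S = 31.5): continuation = 1/1.12·[0.3667·0.0000 + 0.6333·6.6500] = 3.7604; exercise value = 3.5000 ≤ continuation, so V_d = 3.7604
Node 0 (S = 35): continuation = 1/1.12·[0.3667·0.0000 + 0.6333·3.7604] = 2.1264; exercise value = 0.0000 ≤ continuation, so V_0 = 2.1264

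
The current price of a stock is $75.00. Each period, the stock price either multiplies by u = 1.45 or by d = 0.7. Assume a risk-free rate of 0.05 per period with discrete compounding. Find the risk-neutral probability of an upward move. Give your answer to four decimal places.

Risk-neutral probability p = (1 + 0.05 − 0.7)/(1.45 − 0.7) = 0.3500/0.7500 = 0.4667

p = 0.4667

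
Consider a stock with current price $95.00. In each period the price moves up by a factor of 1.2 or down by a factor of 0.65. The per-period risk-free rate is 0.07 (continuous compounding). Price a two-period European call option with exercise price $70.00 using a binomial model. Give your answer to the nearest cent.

$35.54

Risk-neutral probability p = (e^0.07 − 0.65)/(1.2 − 0.65) = 0.4225/0.5500 = 0.7682
Terminal stock prices: S_uu = 136.8, S_ud = 74.1, S_dd = 40.14
Terminal payoffs (S − K): max(66.8, 0) = 66.8, max(4.1, 0) = 4.1, max(-29.86, 0) = 0
Node u (S = 114): V_u = e^(−0.07)·[0.7682·66.8000 + 0.2318·4.1000] = 48.7324
Node d (S = 61.75): V_d = e^(−0.07)·[0.7682·4.1000 + 0.2318·0.0000] = 2.9367
Node 0 (S = 95): V_0 = e^(−0.07)·[0.7682·48.7324 + 0.2318·2.9367] = 35.5399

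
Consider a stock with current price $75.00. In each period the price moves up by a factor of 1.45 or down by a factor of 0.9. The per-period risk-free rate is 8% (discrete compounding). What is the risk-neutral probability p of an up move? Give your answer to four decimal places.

p = 0.3273

Risk-neutral probability p = (1 + 0.08 − 0.9)/(1.45 − 0.9) = 0.1800/0.5500 = 0.3273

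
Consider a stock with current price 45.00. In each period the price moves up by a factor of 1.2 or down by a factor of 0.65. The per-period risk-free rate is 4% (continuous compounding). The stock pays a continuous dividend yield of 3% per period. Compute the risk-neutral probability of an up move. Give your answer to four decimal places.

p = 0.6546

Per-period risk-free factor R = e^0.04 = 1.0408; dividend-adjusted growth = e^(0.04−0.03) = 1.0101.
Risk-neutral probability p = (1.0101 − 0.65)/(1.2 − 0.65) = 0.3601/0.5500 = 0.6546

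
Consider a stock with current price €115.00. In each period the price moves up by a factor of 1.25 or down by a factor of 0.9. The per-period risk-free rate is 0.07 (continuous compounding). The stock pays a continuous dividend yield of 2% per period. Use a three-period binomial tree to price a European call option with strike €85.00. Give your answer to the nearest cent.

Per-period risk-free factor R = e^0.07 = 1.0725; dividend-adjusted growth = e^(0.07−0.02) = 1.0513.
Risk-neutral probability p = (1.0513 − 0.9)/(1.25 − 0.9) = 0.1513/0.3500 = 0.4322
Terminal stock prices: S_uuu = 224.6, S_uud = 161.7, S_udd = 116.4, S_ddd = 83.84
Terminal payoffs (S − K): max(139.6, 0) = 139.6, max(76.72, 0) = 76.72, max(31.44, 0) = 31.44, max(-1.165, 0) = 0
Node uu (S = 179.7): V_uu = e^(−0.07)·[0.4322·139.6094 + 0.5678·76.7188] = 96.8760
Node ud (S = 129.4): V_ud = e^(−0.07)·[0.4322·76.7188 + 0.5678·31.4375] = 47.5597
Node dd (S = 93.15): V_dd = e^(−0.07)·[0.4322·31.4375 + 0.5678·0.0000] = 12.6688
Node u (S = 143.8): V_u = e^(−0.07)·[0.4322·96.8760 + 0.5678·47.5597] = 64.2180
Node d (S = 103.5): V_d = e^(−0.07)·[0.4322·47.5597 + 0.5678·12.6688] = 25.8728
Node 0 (S = 115): V_0 = e^(−0.07)·[0.4322·64.2180 + 0.5678·25.8728] = 39.5761

€39.58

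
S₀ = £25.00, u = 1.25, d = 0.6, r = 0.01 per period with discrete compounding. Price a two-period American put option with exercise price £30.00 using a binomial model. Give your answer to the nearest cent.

Risk-neutral probability p = (1 + 0.01 − 0.6)/(1.25 − 0.6) = 0.4100/0.6500 = 0.6308
Terminal stock prices: S_uu = 39.06, S_ud = 18.75, S_dd = 9
Terminal payoffs (K − S): max(-9.062, 0) = 0, max(11.25, 0) = 11.25, max(21, 0) = 21
Node u (S = 31.25): continuation = 1/1.01·[0.6308·0.0000 + 0.3692·11.2500] = 4.1127; exercise value = 0.0000 ≤ continuation, so V_u = 4.1127
Node d (S = 15): continuation = 1/1.01·[0.6308·11.2500 + 0.3692·21.0000] = 14.7030; exercise value = 15.0000 > continuation, so V_d = 15.0000 (exercise)
Node 0 (S = 25): continuation = 1/1.01·[0.6308·4.1127 + 0.3692·15.0000] = 8.0521; exercise value = 5.0000 ≤ continuation, so V_0 = 8.0521

£8.05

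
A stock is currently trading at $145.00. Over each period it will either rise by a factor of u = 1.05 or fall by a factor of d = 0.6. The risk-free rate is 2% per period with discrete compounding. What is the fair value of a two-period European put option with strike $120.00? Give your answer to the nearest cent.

$3.72

Risk-neutral probability p = (1 + 0.02 − 0.6)/(1.05 − 0.6) = 0.4200/0.4500 = 0.9333
Terminal stock prices: S_uu = 159.9, S_ud = 91.35, S_dd = 52.2
Terminal payoffs (K − S): max(-39.86, 0) = 0, max(28.65, 0) = 28.65, max(67.8, 0) = 67.8
Node u (S = 152.2): V_u = 1/1.02·[0.9333·0.0000 + 0.0667·28.6500] = 1.8725
Node d (S = 87): V_d = 1/1.02·[0.9333·28.6500 + 0.0667·67.8000] = 30.6471
Node 0 (S = 145): V_0 = 1/1.02·[0.9333·1.8725 + 0.0667·30.6471] = 3.7165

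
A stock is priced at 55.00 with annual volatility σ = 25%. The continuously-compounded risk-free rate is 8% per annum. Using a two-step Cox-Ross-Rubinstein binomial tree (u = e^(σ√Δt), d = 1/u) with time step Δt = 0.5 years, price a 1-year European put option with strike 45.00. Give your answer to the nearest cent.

1.09

CRR parameters: u = e^(σ√Δt) = e^(0.25·√0.5) = 1.1934, d = 1/u = 0.8380
Per-period rate: rΔt = 0.08·0.5 = 0.04, so R = e^0.04 = 1.0408
Risk-neutral probability p = (e^0.04 − 0.8380)/(1.1934 − 0.8380) = 0.2028/0.3554 = 0.5708
Terminal stock prices: S_uu = 78.33, S_ud = 55, S_dd = 38.62
Terminal payoffs (K − S): max(-33.33, 0) = 0, max(-10, 0) = 0, max(6.38, 0) = 6.38
Node u (S = 65.64): V_u = e^(−0.04)·[0.5708·0.0000 + 0.4292·0.0000] = 0.0000
Node d (S = 46.09): V_d = e^(−0.04)·[0.5708·0.0000 + 0.4292·6.3796] = 2.6311
Node 0 (S = 55): V_0 = e^(−0.04)·[0.5708·0.0000 + 0.4292·2.6311] = 1.0851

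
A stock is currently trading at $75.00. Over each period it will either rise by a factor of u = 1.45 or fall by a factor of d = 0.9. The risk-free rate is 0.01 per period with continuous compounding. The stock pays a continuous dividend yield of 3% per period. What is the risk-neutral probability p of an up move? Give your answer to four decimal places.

p = 0.1458

Per-period risk-free factor R = e^0.01 = 1.0101; dividend-adjusted growth = e^(0.01−0.03) = 0.9802.
Risk-neutral probability p = (0.9802 − 0.9)/(1.45 − 0.9) = 0.0802/0.5500 = 0.1458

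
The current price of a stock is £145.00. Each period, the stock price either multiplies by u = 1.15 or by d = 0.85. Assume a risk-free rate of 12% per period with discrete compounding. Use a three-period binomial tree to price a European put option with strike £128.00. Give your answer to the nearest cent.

Risk-neutral probability p = (1 + 0.12 − 0.85)/(1.15 − 0.85) = 0.2700/0.3000 = 0.9000
Terminal stock prices: S_uuu = 220.5, S_uud = 163, S_udd = 120.5, S_ddd = 89.05
Terminal payoffs (K − S): max(-92.53, 0) = 0, max(-35, 0) = 0, max(7.523, 0) = 7.523, max(38.95, 0) = 38.95
Node uu (S = 191.8): V_uu = 1/1.12·[0.9000·0.0000 + 0.1000·0.0000] = 0.0000
Node ud (S = 141.7): V_ud = 1/1.12·[0.9000·0.0000 + 0.1000·7.5231] = 0.6717
Node dd (S = 104.8): V_dd = 1/1.12·[0.9000·7.5231 + 0.1000·38.9519] = 9.5232
Node u (S = 166.8): V_u = 1/1.12·[0.9000·0.0000 + 0.1000·0.6717] = 0.0600
Node d (S = 123.2): V_d = 1/1.12·[0.9000·0.6717 + 0.1000·9.5232] = 1.3901
Node 0 (S = 145): V_0 = 1/1.12·[0.9000·0.0600 + 0.1000·1.3901] = 0.1723

£0.17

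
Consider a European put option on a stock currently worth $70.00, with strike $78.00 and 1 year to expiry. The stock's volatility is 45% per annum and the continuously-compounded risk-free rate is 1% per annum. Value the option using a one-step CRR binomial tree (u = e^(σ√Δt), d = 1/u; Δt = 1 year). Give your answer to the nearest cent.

CRR parameters: u = e^(σ√Δt) = e^(0.45·√1) = 1.5683, d = 1/u = 0.6376
Per-period rate: rΔt = 0.01·1 = 0.01, so R = e^0.01 = 1.0101
Risk-neutral probability p = (e^0.01 − 0.6376)/(1.5683 − 0.6376) = 0.3724/0.9307 = 0.4002
Terminal stock prices: S_u = 109.8, S_d = 44.63
Terminal payoffs (K − S): max(-31.78, 0) = 0, max(33.37, 0) = 33.37
Node 0 (S = 70): V_0 = e^(−0.01)·[0.4002·0.0000 + 0.5998·33.3660] = 19.8152

$19.82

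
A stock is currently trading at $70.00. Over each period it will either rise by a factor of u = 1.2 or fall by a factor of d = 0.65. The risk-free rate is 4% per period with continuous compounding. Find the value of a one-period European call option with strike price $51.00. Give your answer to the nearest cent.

$22.53

Risk-neutral probability p = (e^0.04 − 0.65)/(1.2 − 0.65) = 0.3908/0.5500 = 0.7106
Terminal stock prices: S_u = 84, S_d = 45.5
Terminal payoffs (S − K): max(33, 0) = 33, max(-5.5, 0) = 0
Node 0 (S = 70): V_0 = e^(−0.04)·[0.7106·33.0000 + 0.2894·0.0000] = 22.5292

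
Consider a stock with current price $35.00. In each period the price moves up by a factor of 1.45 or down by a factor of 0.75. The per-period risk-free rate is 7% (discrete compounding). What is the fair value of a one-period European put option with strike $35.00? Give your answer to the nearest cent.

$4.44

Risk-neutral probability p = (1 + 0.07 − 0.75)/(1.45 − 0.75) = 0.3200/0.7000 = 0.4571
Terminal stock prices: S_u = 50.75, S_d = 26.25
Terminal payoffs (K − S): max(-15.75, 0) = 0, max(8.75, 0) = 8.75
Node 0 (S = 35): V_0 = 1/1.07·[0.4571·0.0000 + 0.5429·8.7500] = 4.4393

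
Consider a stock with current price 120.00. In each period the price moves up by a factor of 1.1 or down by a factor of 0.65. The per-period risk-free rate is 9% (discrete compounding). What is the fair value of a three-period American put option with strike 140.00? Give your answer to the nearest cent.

20.00

Risk-neutral probability p = (1 + 0.09 − 0.65)/(1.1 − 0.65) = 0.4400/0.4500 = 0.9778
Terminal stock prices: S_uuu = 159.7, S_uud = 94.38, S_udd = 55.77, S_ddd = 32.95
Terminal payoffs (K − S): max(-19.72, 0) = 0, max(45.62, 0) = 45.62, max(84.23, 0) = 84.23, max(107, 0) = 107
Node uu (S = 145.2): continuation = 1/1.09·[0.9778·0.0000 + 0.0222·45.6200] = 0.9301; exercise value = 0.0000 ≤ continuation, so V_uu = 0.9301
Node ud (S = 85.8): continuation = 1/1.09·[0.9778·45.6200 + 0.0222·84.2300] = 42.6404; exercise value = 54.2000 > continuation, so V_ud = 54.2000 (exercise)
Node dd (S = 50.7): continuation = 1/1.09·[0.9778·84.2300 + 0.0222·107.0450] = 77.7404; exercise value = 89.3000 > continuation, so V_dd = 89.3000 (exercise)
Node u (S = 132): continuation = 1/1.09·[0.9778·0.9301 + 0.0222·54.2000] = 1.9393; exercise value = 8.0000 > continuation, so V_u = 8.0000 (exercise)
Node d (S = 78): continuation = 1/1.09·[0.9778·54.2000 + 0.0222·89.3000] = 50.4404; exercise value = 62.0000 > continuation, so V_d = 62.0000 (exercise)
Node 0 (S = 120): continuation = 1/1.09·[0.9778·8.0000 + 0.0222·62.0000] = 8.4404; exercise value = 20.0000 > continuation, so V_0 = 20.0000 (exercise)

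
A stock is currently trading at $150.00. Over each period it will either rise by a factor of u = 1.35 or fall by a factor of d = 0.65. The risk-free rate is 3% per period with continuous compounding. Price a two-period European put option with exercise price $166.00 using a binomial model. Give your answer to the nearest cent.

$36.20

Risk-neutral probability p = (e^0.03 − 0.65)/(1.35 − 0.65) = 0.3805/0.7000 = 0.5435
Terminal stock prices: S_uu = 273.4, S_ud = 131.6, S_dd = 63.38
Terminal payoffs (K − S): max(-107.4, 0) = 0, max(34.38, 0) = 34.38, max(102.6, 0) = 102.6
Node u (S = 202.5): V_u = e^(−0.03)·[0.5435·0.0000 + 0.4565·34.3750] = 15.2282
Node d (S = 97.5): V_d = e^(−0.03)·[0.5435·34.3750 + 0.4565·102.6250] = 63.5940
Node 0 (S = 150): V_0 = e^(−0.03)·[0.5435·15.2282 + 0.4565·63.5940] = 36.2043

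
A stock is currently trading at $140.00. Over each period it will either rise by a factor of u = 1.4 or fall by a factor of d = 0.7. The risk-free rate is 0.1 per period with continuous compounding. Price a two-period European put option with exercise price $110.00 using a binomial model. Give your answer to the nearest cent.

Risk-neutral probability p = (e^0.1 − 0.7)/(1.4 − 0.7) = 0.4052/0.7000 = 0.5788
Terminal stock prices: S_uu = 274.4, S_ud = 137.2, S_dd = 68.6
Terminal payoffs (K − S): max(-164.4, 0) = 0, max(-27.2, 0) = 0, max(41.4, 0) = 41.4
Node u (S = 196): V_u = e^(−0.1)·[0.5788·0.0000 + 0.4212·0.0000] = 0.0000
Node d (S = 98): V_d = e^(−0.1)·[0.5788·0.0000 + 0.4212·41.4000] = 15.7777
Node 0 (S = 140): V_0 = e^(−0.1)·[0.5788·0.0000 + 0.4212·15.7777] = 6.0129

$6.01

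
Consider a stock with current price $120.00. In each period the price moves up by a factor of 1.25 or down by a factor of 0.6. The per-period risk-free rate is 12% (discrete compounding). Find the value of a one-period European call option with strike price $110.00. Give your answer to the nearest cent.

$28.57

Risk-neutral probability p = (1 + 0.12 − 0.6)/(1.25 − 0.6) = 0.5200/0.6500 = 0.8000
Terminal stock prices: S_u = 150, S_d = 72
Terminal payoffs (S − K): max(40, 0) = 40, max(-38, 0) = 0
Node 0 (S = 120): V_0 = 1/1.12·[0.8000·40.0000 + 0.2000·0.0000] = 28.5714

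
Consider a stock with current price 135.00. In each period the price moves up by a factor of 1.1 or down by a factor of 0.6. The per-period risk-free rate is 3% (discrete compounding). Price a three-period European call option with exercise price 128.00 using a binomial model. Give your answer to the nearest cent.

Risk-neutral probability p = (1 + 0.03 − 0.6)/(1.1 − 0.6) = 0.4300/0.5000 = 0.8600
Terminal stock prices: S_uuu = 179.7, S_uud = 98.01, S_udd = 53.46, S_ddd = 29.16
Terminal payoffs (S − K): max(51.69, 0) = 51.69, max(-29.99, 0) = 0, max(-74.54, 0) = 0, max(-98.84, 0) = 0
Node uu (S = 163.4): V_uu = 1/1.03·[0.8600·51.6850 + 0.1400·0.0000] = 43.1545
Node ud (S = 89.1): V_ud = 1/1.03·[0.8600·0.0000 + 0.1400·0.0000] = 0.0000
Node dd (S = 48.6): V_dd = 1/1.03·[0.8600·0.0000 + 0.1400·0.0000] = 0.0000
Node u (S = 148.5): V_u = 1/1.03·[0.8600·43.1545 + 0.1400·0.0000] = 36.0319
Node d (S = 81): V_d = 1/1.03·[0.8600·0.0000 + 0.1400·0.0000] = 0.0000
Node 0 (S = 135): V_0 = 1/1.03·[0.8600·36.0319 + 0.1400·0.0000] = 30.0849

30.08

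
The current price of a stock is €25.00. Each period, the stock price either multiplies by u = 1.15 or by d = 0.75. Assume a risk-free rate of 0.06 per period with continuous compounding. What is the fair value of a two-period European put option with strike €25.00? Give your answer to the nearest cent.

Risk-neutral probability p = (e^0.06 − 0.75)/(1.15 − 0.75) = 0.3118/0.4000 = 0.7796
Terminal stock prices: S_uu = 33.06, S_ud = 21.56, S_dd = 14.06
Terminal payoffs (K − S): max(-8.062, 0) = 0, max(3.438, 0) = 3.438, max(10.94, 0) = 10.94
Node u (S = 28.75): V_u = e^(−0.06)·[0.7796·0.0000 + 0.2204·3.4375] = 0.7135
Node d (S = 18.75): V_d = e^(−0.06)·[0.7796·3.4375 + 0.2204·10.9375] = 4.7941
Node 0 (S = 25): V_0 = e^(−0.06)·[0.7796·0.7135 + 0.2204·4.7941] = 1.5190

€1.52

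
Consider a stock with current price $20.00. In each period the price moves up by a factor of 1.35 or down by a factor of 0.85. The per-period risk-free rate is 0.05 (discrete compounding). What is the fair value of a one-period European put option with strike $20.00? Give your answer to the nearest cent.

Risk-neutral probability p = (1 + 0.05 − 0.85)/(1.35 − 0.85) = 0.2000/0.5000 = 0.4000
Terminal stock prices: S_u = 27, S_d = 17
Terminal payoffs (K − S): max(-7, 0) = 0, max(3, 0) = 3
Node 0 (S = 20): V_0 = 1/1.05·[0.4000·0.0000 + 0.6000·3.0000] = 1.7143

$1.71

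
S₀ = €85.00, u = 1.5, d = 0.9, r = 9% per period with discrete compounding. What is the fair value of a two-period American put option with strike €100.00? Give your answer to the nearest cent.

Risk-neutral probability p = (1 + 0.09 − 0.9)/(1.5 − 0.9) = 0.1900/0.6000 = 0.3167
Terminal stock prices: S_uu = 191.2, S_ud = 114.8, S_dd = 68.85
Terminal payoffs (K − S): max(-91.25, 0) = 0, max(-14.75, 0) = 0, max(31.15, 0) = 31.15
Node u (S = 127.5): continuation = 1/1.09·[0.3167·0.0000 + 0.6833·0.0000] = 0.0000; exercise value = 0.0000 ≤ continuation, so V_u = 0.0000
Node d (S = 76.5): continuation = 1/1.09·[0.3167·0.0000 + 0.6833·31.1500] = 19.5283; exercise value = 23.5000 > continuation, so V_d = 23.5000 (exercise)
Node 0 (S = 85): continuation = 1/1.09·[0.3167·0.0000 + 0.6833·23.5000] = 14.7324; exercise value = 15.0000 > continuation, so V_0 = 15.0000 (exercise)

€15.00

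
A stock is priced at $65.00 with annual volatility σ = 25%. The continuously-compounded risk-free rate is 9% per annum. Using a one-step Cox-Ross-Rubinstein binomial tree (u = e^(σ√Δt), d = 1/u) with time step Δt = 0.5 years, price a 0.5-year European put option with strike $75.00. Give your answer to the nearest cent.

CRR parameters: u = e^(σ√Δt) = e^(0.25·√0.5) = 1.1934, d = 1/u = 0.8380
Per-period rate: rΔt = 0.09·0.5 = 0.045, so R = e^0.045 = 1.0460
Risk-neutral probability p = (e^0.045 − 0.8380)/(1.1934 − 0.8380) = 0.2081/0.3554 = 0.5854
Terminal stock prices: S_u = 77.57, S_d = 54.47
Terminal payoffs (K − S): max(-2.569, 0) = 0, max(20.53, 0) = 20.53
Node 0 (S = 65): V_0 = e^(−0.045)·[0.5854·0.0000 + 0.4146·20.5322] = 8.1374

$8.14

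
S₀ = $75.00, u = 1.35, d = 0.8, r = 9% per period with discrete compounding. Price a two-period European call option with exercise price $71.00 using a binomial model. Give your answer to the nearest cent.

$19.57

Risk-neutral probability p = (1 + 0.09 − 0.8)/(1.35 − 0.8) = 0.2900/0.5500 = 0.5273
Terminal stock prices: S_uu = 136.7, S_ud = 81, S_dd = 48
Terminal payoffs (S − K): max(65.69, 0) = 65.69, max(10, 0) = 10, max(-23, 0) = 0
Node u (S = 101.2): V_u = 1/1.09·[0.5273·65.6875 + 0.4727·10.0000] = 36.1124
Node d (S = 60): V_d = 1/1.09·[0.5273·10.0000 + 0.4727·0.0000] = 4.8374
Node 0 (S = 75): V_0 = 1/1.09·[0.5273·36.1124 + 0.4727·4.8374] = 19.5668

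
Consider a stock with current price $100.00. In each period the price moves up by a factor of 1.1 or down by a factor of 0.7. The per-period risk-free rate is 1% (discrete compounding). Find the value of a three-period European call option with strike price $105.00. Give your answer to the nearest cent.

$12.70

Risk-neutral probability p = (1 + 0.01 − 0.7)/(1.1 − 0.7) = 0.3100/0.4000 = 0.7750
Terminal stock prices: S_uuu = 133.1, S_uud = 84.7, S_udd = 53.9, S_ddd = 34.3
Terminal payoffs (S − K): max(28.1, 0) = 28.1, max(-20.3, 0) = 0, max(-51.1, 0) = 0, max(-70.7, 0) = 0
Node uu (S = 121): V_uu = 1/1.01·[0.7750·28.1000 + 0.2250·0.0000] = 21.5619
Node ud (S = 77): V_ud = 1/1.01·[0.7750·0.0000 + 0.2250·0.0000] = 0.0000
Node dd (S = 49): V_dd = 1/1.01·[0.7750·0.0000 + 0.2250·0.0000] = 0.0000
Node u (S = 110): V_u = 1/1.01·[0.7750·21.5619 + 0.2250·0.0000] = 16.5450
Node d (S = 70): V_d = 1/1.01·[0.7750·0.0000 + 0.2250·0.0000] = 0.0000
Node 0 (S = 100): V_0 = 1/1.01·[0.7750·16.5450 + 0.2250·0.0000] = 12.6954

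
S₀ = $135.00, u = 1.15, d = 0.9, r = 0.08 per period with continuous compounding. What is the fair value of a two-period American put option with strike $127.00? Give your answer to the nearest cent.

Risk-neutral probability p = (e^0.08 − 0.9)/(1.15 − 0.9) = 0.1833/0.2500 = 0.7331
Terminal stock prices: S_uu = 178.5, S_ud = 139.7, S_dd = 109.4
Terminal payoffs (K − S): max(-51.54, 0) = 0, max(-12.72, 0) = 0, max(17.65, 0) = 17.65
Node u (S = 155.2): continuation = e^(−0.08)·[0.7331·0.0000 + 0.2669·0.0000] = 0.0000; exercise value = 0.0000 ≤ continuation, so V_u = 0.0000
Node d (S = 121.5): continuation = e^(−0.08)·[0.7331·0.0000 + 0.2669·17.6500] = 4.3478; exercise value = 5.5000 > continuation, so V_d = 5.5000 (exercise)
Node 0 (S = 135): continuation = e^(−0.08)·[0.7331·0.0000 + 0.2669·5.5000] = 1.3548; exercise value = 0.0000 ≤ continuation, so V_0 = 1.3548

$1.35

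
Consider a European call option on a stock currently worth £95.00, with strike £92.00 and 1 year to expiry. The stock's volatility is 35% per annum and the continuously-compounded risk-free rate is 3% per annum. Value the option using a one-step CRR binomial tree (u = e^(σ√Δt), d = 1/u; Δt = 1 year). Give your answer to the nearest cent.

CRR parameters: u = e^(σ√Δt) = e^(0.35·√1) = 1.4191, d = 1/u = 0.7047
Per-period rate: rΔt = 0.03·1 = 0.03, so R = e^0.03 = 1.0305
Risk-neutral probability p = (e^0.03 − 0.7047)/(1.4191 − 0.7047) = 0.3258/0.7144 = 0.4560
Terminal stock prices: S_u = 134.8, S_d = 66.95
Terminal payoffs (S − K): max(42.81, 0) = 42.81, max(-25.05, 0) = 0
Node 0 (S = 95): V_0 = e^(−0.03)·[0.4560·42.8114 + 0.5440·0.0000] = 18.9456

£18.95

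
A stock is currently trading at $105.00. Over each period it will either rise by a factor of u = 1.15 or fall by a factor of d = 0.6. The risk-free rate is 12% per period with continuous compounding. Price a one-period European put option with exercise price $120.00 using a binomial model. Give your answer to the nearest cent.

$2.07

Risk-neutral probability p = (e^0.12 − 0.6)/(1.15 − 0.6) = 0.5275/0.5500 = 0.9591
Terminal stock prices: S_u = 120.7, S_d = 63
Terminal payoffs (K − S): max(-0.75, 0) = 0, max(57, 0) = 57
Node 0 (S = 105): V_0 = e^(−0.12)·[0.9591·0.0000 + 0.0409·57.0000] = 2.0684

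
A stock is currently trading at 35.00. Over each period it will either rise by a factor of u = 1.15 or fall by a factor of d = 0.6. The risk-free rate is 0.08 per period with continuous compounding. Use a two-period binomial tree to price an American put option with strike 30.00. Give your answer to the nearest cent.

1.54

Risk-neutral probability p = (e^0.08 − 0.6)/(1.15 − 0.6) = 0.4833/0.5500 = 0.8787
Terminal stock prices: S_uu = 46.29, S_ud = 24.15, S_dd = 12.6
Terminal payoffs (K − S): max(-16.29, 0) = 0, max(5.85, 0) = 5.85, max(17.4, 0) = 17.4
Node u (S = 40.25): continuation = e^(−0.08)·[0.8787·0.0000 + 0.1213·5.8500] = 0.6550; exercise value = 0.0000 ≤ continuation, so V_u = 0.6550
Node d (S = 21): continuation = e^(−0.08)·[0.8787·5.8500 + 0.1213·17.4000] = 6.6935; exercise value = 9.0000 > continuation, so V_d = 9.0000 (exercise)
Node 0 (S = 35): continuation = e^(−0.08)·[0.8787·0.6550 + 0.1213·9.0000] = 1.5391; exercise value = 0.0000 ≤ continuation, so V_0 = 1.5391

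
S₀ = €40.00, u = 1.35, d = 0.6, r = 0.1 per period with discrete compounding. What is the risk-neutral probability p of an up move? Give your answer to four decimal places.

p = 0.6667

Risk-neutral probability p = (1 + 0.1 − 0.6)/(1.35 − 0.6) = 0.5000/0.7500 = 0.6667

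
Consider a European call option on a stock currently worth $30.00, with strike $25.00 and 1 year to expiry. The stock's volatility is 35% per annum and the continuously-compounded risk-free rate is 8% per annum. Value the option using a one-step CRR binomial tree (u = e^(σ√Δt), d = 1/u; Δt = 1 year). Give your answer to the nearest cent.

CRR parameters: u = e^(σ√Δt) = e^(0.35·√1) = 1.4191, d = 1/u = 0.7047
Per-period rate: rΔt = 0.08·1 = 0.08, so R = e^0.08 = 1.0833
Risk-neutral probability p = (e^0.08 − 0.7047)/(1.4191 − 0.7047) = 0.3786/0.7144 = 0.5300
Terminal stock prices: S_u = 42.57, S_d = 21.14
Terminal payoffs (S − K): max(17.57, 0) = 17.57, max(-3.859, 0) = 0
Node 0 (S = 30): V_0 = e^(−0.08)·[0.5300·17.5720 + 0.4700·0.0000] = 8.5966

$8.60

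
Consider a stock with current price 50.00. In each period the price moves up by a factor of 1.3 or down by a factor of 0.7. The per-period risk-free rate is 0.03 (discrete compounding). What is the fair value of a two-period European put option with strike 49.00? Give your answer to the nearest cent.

Risk-neutral probability p = (1 + 0.03 − 0.7)/(1.3 − 0.7) = 0.3300/0.6000 = 0.5500
Terminal stock prices: S_uu = 84.5, S_ud = 45.5, S_dd = 24.5
Terminal payoffs (K − S): max(-35.5, 0) = 0, max(3.5, 0) = 3.5, max(24.5, 0) = 24.5
Node u (S = 65): V_u = 1/1.03·[0.5500·0.0000 + 0.4500·3.5000] = 1.5291
Node d (S = 35): V_d = 1/1.03·[0.5500·3.5000 + 0.4500·24.5000] = 12.5728
Node 0 (S = 50): V_0 = 1/1.03·[0.5500·1.5291 + 0.4500·12.5728] = 6.3095

6.31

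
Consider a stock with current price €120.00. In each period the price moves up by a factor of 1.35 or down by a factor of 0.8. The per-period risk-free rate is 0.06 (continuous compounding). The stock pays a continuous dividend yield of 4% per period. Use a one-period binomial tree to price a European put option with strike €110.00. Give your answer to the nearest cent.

€7.91

Per-period risk-free factor R = e^0.06 = 1.0618; dividend-adjusted growth = e^(0.06−0.04) = 1.0202.
Risk-neutral probability p = (1.0202 − 0.8)/(1.35 − 0.8) = 0.2202/0.5500 = 0.4004
Terminal stock prices: S_u = 162, S_d = 96
Terminal payoffs (K − S): max(-52, 0) = 0, max(14, 0) = 14
Node 0 (S = 120): V_0 = e^(−0.06)·[0.4004·0.0000 + 0.5996·14.0000] = 7.9060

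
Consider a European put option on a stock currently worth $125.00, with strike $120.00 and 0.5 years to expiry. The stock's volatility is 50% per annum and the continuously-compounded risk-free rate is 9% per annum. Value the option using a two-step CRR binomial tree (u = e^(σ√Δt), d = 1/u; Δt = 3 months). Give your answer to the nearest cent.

CRR parameters: u = e^(σ√Δt) = e^(0.5·√0.25) = 1.2840, d = 1/u = 0.7788
Per-period rate: rΔt = 0.09·0.25 = 0.0225, so R = e^0.0225 = 1.0228
Risk-neutral probability p = (e^0.0225 − 0.7788)/(1.2840 − 0.7788) = 0.2440/0.5052 = 0.4829
Terminal stock prices: S_uu = 206.1, S_ud = 125, S_dd = 75.82
Terminal payoffs (K − S): max(-86.09, 0) = 0, max(-5, 0) = 0, max(44.18, 0) = 44.18
Node u (S = 160.5): V_u = e^(−0.0225)·[0.4829·0.0000 + 0.5171·0.0000] = 0.0000
Node d (S = 97.35): V_d = e^(−0.0225)·[0.4829·0.0000 + 0.5171·44.1837] = 22.3406
Node 0 (S = 125): V_0 = e^(−0.0225)·[0.4829·0.0000 + 0.5171·22.3406] = 11.2961

$11.30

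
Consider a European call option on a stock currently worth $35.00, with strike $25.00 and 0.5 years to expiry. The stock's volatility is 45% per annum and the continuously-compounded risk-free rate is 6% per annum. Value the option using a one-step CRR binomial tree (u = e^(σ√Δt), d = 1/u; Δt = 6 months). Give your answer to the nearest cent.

$10.74

CRR parameters: u = e^(σ√Δt) = e^(0.45·√0.5) = 1.3746, d = 1/u = 0.7275
Per-period rate: rΔt = 0.06·0.5 = 0.03, so R = e^0.03 = 1.0305
Risk-neutral probability p = (e^0.03 − 0.7275)/(1.3746 − 0.7275) = 0.3030/0.6472 = 0.4682
Terminal stock prices: S_u = 48.11, S_d = 25.46
Terminal payoffs (S − K): max(23.11, 0) = 23.11, max(0.4611, 0) = 0.4611
Node 0 (S = 35): V_0 = e^(−0.03)·[0.4682·23.1127 + 0.5318·0.4611] = 10.7389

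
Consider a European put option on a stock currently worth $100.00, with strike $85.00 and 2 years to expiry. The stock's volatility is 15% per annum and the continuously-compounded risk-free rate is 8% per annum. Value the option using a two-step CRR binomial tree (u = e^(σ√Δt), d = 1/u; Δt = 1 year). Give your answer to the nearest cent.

$0.63

CRR parameters: u = e^(σ√Δt) = e^(0.15·√1) = 1.1618, d = 1/u = 0.8607
Per-period rate: rΔt = 0.08·1 = 0.08, so R = e^0.08 = 1.0833
Risk-neutral probability p = (e^0.08 − 0.8607)/(1.1618 − 0.8607) = 0.2226/0.3011 = 0.7392
Terminal stock prices: S_uu = 135, S_ud = 100, S_dd = 74.08
Terminal payoffs (K − S): max(-49.99, 0) = 0, max(-15, 0) = 0, max(10.92, 0) = 10.92
Node u (S = 116.2): V_u = e^(−0.08)·[0.7392·0.0000 + 0.2608·0.0000] = 0.0000
Node d (S = 86.07): V_d = e^(−0.08)·[0.7392·0.0000 + 0.2608·10.9182] = 2.6290
Node 0 (S = 100): V_0 = e^(−0.08)·[0.7392·0.0000 + 0.2608·2.6290] = 0.6330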